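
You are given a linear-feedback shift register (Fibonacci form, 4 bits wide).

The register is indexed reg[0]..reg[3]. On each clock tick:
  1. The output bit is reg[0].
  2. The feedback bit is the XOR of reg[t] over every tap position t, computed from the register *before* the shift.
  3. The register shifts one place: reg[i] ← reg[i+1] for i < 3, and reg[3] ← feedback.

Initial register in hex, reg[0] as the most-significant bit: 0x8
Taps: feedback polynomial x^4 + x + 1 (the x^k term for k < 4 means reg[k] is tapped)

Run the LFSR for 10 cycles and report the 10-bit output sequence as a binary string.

1000100110

step | reg (before) | out | fb
   0 | 1000 | 1 | 1
   1 | 0001 | 0 | 0
   2 | 0010 | 0 | 0
   3 | 0100 | 0 | 1
   4 | 1001 | 1 | 1
   5 | 0011 | 0 | 0
   6 | 0110 | 0 | 1
   7 | 1101 | 1 | 0
   8 | 1010 | 1 | 1
   9 | 0101 | 0 | 1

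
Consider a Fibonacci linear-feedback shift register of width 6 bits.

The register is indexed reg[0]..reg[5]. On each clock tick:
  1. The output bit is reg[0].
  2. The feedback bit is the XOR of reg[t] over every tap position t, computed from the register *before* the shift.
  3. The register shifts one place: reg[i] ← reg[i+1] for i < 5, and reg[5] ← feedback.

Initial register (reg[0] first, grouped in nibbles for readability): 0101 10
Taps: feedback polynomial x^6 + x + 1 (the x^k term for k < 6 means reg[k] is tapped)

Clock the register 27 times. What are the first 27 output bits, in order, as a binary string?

010110111011001101010111111

tick  register→output (feedback)
  0  010110→0 (1)
  1  101101→1 (1)
  2  011011→0 (1)
  3  110111→1 (0)
  4  101110→1 (1)
  5  011101→0 (1)
  6  111011→1 (0)
  7  110110→1 (0)
  8  101100→1 (1)
  9  011001→0 (1)
 10  110011→1 (0)
 11  100110→1 (1)
 12  001101→0 (0)
 13  011010→0 (1)
 14  110101→1 (0)
 15  101010→1 (1)
 16  010101→0 (1)
 17  101011→1 (1)
 18  010111→0 (1)
 19  101111→1 (1)
 20  011111→0 (1)
 21  111111→1 (0)
 22  111110→1 (0)
 23  111100→1 (0)
 24  111000→1 (0)
 25  110000→1 (0)
 26  100000→1 (1)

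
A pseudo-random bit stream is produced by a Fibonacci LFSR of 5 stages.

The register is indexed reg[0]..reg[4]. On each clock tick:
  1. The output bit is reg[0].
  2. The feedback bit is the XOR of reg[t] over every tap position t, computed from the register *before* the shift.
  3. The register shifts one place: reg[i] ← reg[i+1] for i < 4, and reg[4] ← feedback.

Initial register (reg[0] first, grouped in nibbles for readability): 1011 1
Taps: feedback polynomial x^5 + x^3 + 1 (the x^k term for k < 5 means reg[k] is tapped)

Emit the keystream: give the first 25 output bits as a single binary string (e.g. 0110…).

1011101100011111001101001

tick  register→output (feedback)
  0  10111→1 (0)
  1  01110→0 (1)
  2  11101→1 (1)
  3  11011→1 (0)
  4  10110→1 (0)
  5  01100→0 (0)
  6  11000→1 (1)
  7  10001→1 (1)
  8  00011→0 (1)
  9  00111→0 (1)
 10  01111→0 (1)
 11  11111→1 (0)
 12  11110→1 (0)
 13  11100→1 (1)
 14  11001→1 (1)
 15  10011→1 (0)
 16  00110→0 (1)
 17  01101→0 (0)
 18  11010→1 (0)
 19  10100→1 (1)
 20  01001→0 (0)
 21  10010→1 (0)
 22  00100→0 (0)
 23  01000→0 (0)
 24  10000→1 (1)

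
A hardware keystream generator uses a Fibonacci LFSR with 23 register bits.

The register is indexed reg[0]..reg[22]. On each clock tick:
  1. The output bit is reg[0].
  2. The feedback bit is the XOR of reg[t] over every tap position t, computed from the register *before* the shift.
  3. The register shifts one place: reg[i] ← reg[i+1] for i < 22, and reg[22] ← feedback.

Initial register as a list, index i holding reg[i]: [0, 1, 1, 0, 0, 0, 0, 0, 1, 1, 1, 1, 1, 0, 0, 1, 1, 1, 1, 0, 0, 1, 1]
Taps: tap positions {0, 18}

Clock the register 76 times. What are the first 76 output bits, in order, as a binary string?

tick  register→output (feedback)
  0  01100000111110011110011→0 (1)
  1  11000001111100111100111→1 (1)
  2  10000011111001111001111→1 (1)
  3  00000111110011110011111→0 (1)
  4  00001111100111100111111→0 (1)
  5  00011111001111001111111→0 (1)
  6  00111110011110011111111→0 (1)
  7  01111100111100111111111→0 (1)
  8  11111001111001111111111→1 (0)
  9  11110011110011111111110→1 (0)
 10  11100111100111111111100→1 (0)
 11  11001111001111111111000→1 (0)
 12  10011110011111111110000→1 (0)
 13  00111100111111111100000→0 (0)
 14  01111001111111111000000→0 (0)
 15  11110011111111110000000→1 (1)
 16  11100111111111100000001→1 (1)
 17  11001111111111000000011→1 (1)
 18  10011111111110000000111→1 (1)
 19  00111111111100000001111→0 (0)
 20  01111111111000000011110→0 (1)
 21  11111111110000000111101→1 (0)
 22  11111111100000001111010→1 (0)
 23  11111111000000011110100→1 (0)
 24  11111110000000111101000→1 (1)
 25  11111100000001111010001→1 (0)
 26  11111000000011110100010→1 (1)
 27  11110000000111101000101→1 (1)
 28  11100000001111010001011→1 (1)
 29  11000000011110100010111→1 (0)
 30  10000000111101000101110→1 (1)
 31  00000001111010001011101→0 (1)
 32  00000011110100010111011→0 (1)
 33  00000111101000101110111→0 (1)
 34  00001111010001011101111→0 (0)
 35  00011110100010111011110→0 (1)
 36  00111101000101110111101→0 (1)
 37  01111010001011101111011→0 (1)
 38  11110100010111011110111→1 (0)
 39  11101000101110111101110→1 (1)
 40  11010001011101111011101→1 (0)
 41  10100010111011110111010→1 (0)
 42  01000101110111101110100→0 (1)
 43  10001011101111011101001→1 (1)
 44  00010111011110111010011→0 (1)
 45  00101110111101110100111→0 (0)
 46  01011101111011101001110→0 (0)
 47  10111011110111010011100→1 (0)
 48  01110111101110100111000→0 (1)
 49  11101111011101001110001→1 (0)
 50  11011110111010011100010→1 (1)
 51  10111101110100111000101→1 (1)
 52  01111011101001110001011→0 (0)
 53  11110111010011100010110→1 (0)
 54  11101110100111000101100→1 (1)
 55  11011101001110001011001→1 (0)
 56  10111010011100010110010→1 (0)
 57  01110100111000101100100→0 (0)
 58  11101001110001011001000→1 (1)
 59  11010011100010110010001→1 (0)
 60  10100111000101100100010→1 (1)
 61  01001110001011001000101→0 (0)
 62  10011100010110010001010→1 (1)
 63  00111000101100100010101→0 (1)
 64  01110001011001000101011→0 (0)
 65  11100010110010001010110→1 (0)
 66  11000101100100010101100→1 (1)
 67  10001011001000101011001→1 (0)
 68  00010110010001010110010→0 (1)
 69  00101100100010101100101→0 (0)
 70  01011001000101011001010→0 (0)
 71  10110010001010110010100→1 (0)
 72  01100100010101100101000→0 (0)
 73  11001000101011001010000→1 (0)
 74  10010001010110010100000→1 (1)
 75  00100010101100101000001→0 (0)

0110000011111001111001111111111000000011110100010111011110111010011100010110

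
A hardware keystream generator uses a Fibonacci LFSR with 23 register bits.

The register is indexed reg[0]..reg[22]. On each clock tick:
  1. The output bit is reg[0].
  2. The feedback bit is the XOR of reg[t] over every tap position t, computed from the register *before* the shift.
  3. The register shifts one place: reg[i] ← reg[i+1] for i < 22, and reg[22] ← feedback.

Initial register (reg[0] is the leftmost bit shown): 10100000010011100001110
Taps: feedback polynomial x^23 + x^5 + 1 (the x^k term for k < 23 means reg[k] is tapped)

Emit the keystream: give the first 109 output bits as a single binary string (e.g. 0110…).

1010000001001110000111010101001100011011011011100110000011101101010001001111101010001011101101110101011111111

tick  register→output (feedback)
  0  10100000010011100001110→1 (1)
  1  01000000100111000011101→0 (0)
  2  10000001001110000111010→1 (1)
  3  00000010011100001110101→0 (0)
  4  00000100111000011101010→0 (1)
  5  00001001110000111010101→0 (0)
  6  00010011100001110101010→0 (0)
  7  00100111000011101010100→0 (1)
  8  01001110000111010101001→0 (1)
  9  10011100001110101010011→1 (0)
 10  00111000011101010100110→0 (0)
 11  01110000111010101001100→0 (0)
 12  11100001110101010011000→1 (1)
 13  11000011101010100110001→1 (1)
 14  10000111010101001100011→1 (0)
 15  00001110101010011000110→0 (1)
 16  00011101010100110001101→0 (1)
 17  00111010101001100011011→0 (0)
 18  01110101010011000110110→0 (1)
 19  11101010100110001101101→1 (1)
 20  11010101001100011011011→1 (0)
 21  10101010011000110110110→1 (1)
 22  01010100110001101101101→0 (1)
 23  10101001100011011011011→1 (1)
 24  01010011000110110110111→0 (0)
 25  10100110001101101101110→1 (0)
 26  01001100011011011011100→0 (1)
 27  10011000110110110111001→1 (1)
 28  00110001101101101110011→0 (0)
 29  01100011011011011100110→0 (0)
 30  11000110110110111001100→1 (0)
 31  10001101101101110011000→1 (0)
 32  00011011011011100110000→0 (0)
 33  00110110110111001100000→0 (1)
 34  01101101101110011000001→0 (1)
 35  11011011011100110000011→1 (1)
 36  10110110111001100000111→1 (0)
 37  01101101110011000001110→0 (1)
 38  11011011100110000011101→1 (1)
 39  10110111001100000111011→1 (0)
 40  01101110011000001110110→0 (1)
 41  11011100110000011101101→1 (0)
 42  10111001100000111011010→1 (1)
 43  01110011000001110110101→0 (0)
 44  11100110000011101101010→1 (0)
 45  11001100000111011010100→1 (0)
 46  10011000001110110101000→1 (1)
 47  00110000011101101010001→0 (0)
 48  01100000111011010100010→0 (0)
 49  11000001110110101000100→1 (1)
 50  10000011101101010001001→1 (1)
 51  00000111011010100010011→0 (1)
 52  00001110110101000100111→0 (1)
 53  00011101101010001001111→0 (1)
 54  00111011010100010011111→0 (0)
 55  01110110101000100111110→0 (1)
 56  11101101010001001111101→1 (0)
 57  11011010100010011111010→1 (1)
 58  10110101000100111110101→1 (0)
 59  01101010001001111101010→0 (0)
 60  11010100010011111010100→1 (0)
 61  10101000100111110101000→1 (1)
 62  01010001001111101010001→0 (0)
 63  10100010011111010100010→1 (1)
 64  01000100111110101000101→0 (1)
 65  10001001111101010001011→1 (1)
 66  00010011111010100010111→0 (0)
 67  00100111110101000101110→0 (1)
 68  01001111101010001011101→0 (1)
 69  10011111010100010111011→1 (0)
 70  00111110101000101110110→0 (1)
 71  01111101010001011101101→0 (1)
 72  11111010100010111011011→1 (1)
 73  11110101000101110110111→1 (0)
 74  11101010001011101101110→1 (1)
 75  11010100010111011011101→1 (0)
 76  10101000101110110111010→1 (1)
 77  01010001011101101110101→0 (0)
 78  10100010111011011101010→1 (1)
 79  01000101110110111010101→0 (1)
 80  10001011101101110101011→1 (1)
 81  00010111011011101010111→0 (1)
 82  00101110110111010101111→0 (1)
 83  01011101101110101011111→0 (1)
 84  10111011011101010111111→1 (1)
 85  01110110111010101111111→0 (1)
 86  11101101110101011111111→1 (0)
 87  11011011101010111111110→1 (1)
 88  10110111010101111111101→1 (0)
 89  01101110101011111111010→0 (1)
 90  11011101010111111110101→1 (0)
 91  10111010101111111101010→1 (1)
 92  01110101011111111010101→0 (1)
 93  11101010111111110101011→1 (1)
 94  11010101111111101010111→1 (0)
 95  10101011111111010101110→1 (1)
 96  01010111111110101011101→0 (1)
 97  10101111111101010111011→1 (0)
 98  01011111111010101110110→0 (1)
 99  10111111110101011101101→1 (0)
100  01111111101010111011010→0 (1)
101  11111111010101110110101→1 (0)
102  11111110101011101101010→1 (0)
103  11111101010111011010100→1 (0)
104  11111010101110110101000→1 (1)
105  11110101011101101010001→1 (0)
106  11101010111011010100010→1 (1)
107  11010101110110101000101→1 (0)
108  10101011101101010001010→1 (1)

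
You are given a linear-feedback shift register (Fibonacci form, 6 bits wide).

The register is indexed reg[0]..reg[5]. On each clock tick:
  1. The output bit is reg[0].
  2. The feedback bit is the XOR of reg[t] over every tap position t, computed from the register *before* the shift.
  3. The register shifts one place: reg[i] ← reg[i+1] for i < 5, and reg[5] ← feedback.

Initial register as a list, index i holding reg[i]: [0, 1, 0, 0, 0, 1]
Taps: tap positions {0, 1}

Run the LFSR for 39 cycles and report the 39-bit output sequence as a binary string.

step | reg (before) | out | fb
   0 | 010001 | 0 | 1
   1 | 100011 | 1 | 1
   2 | 000111 | 0 | 0
   3 | 001110 | 0 | 0
   4 | 011100 | 0 | 1
   5 | 111001 | 1 | 0
   6 | 110010 | 1 | 0
   7 | 100100 | 1 | 1
   8 | 001001 | 0 | 0
   9 | 010010 | 0 | 1
  10 | 100101 | 1 | 1
  11 | 001011 | 0 | 0
  12 | 010110 | 0 | 1
  13 | 101101 | 1 | 1
  14 | 011011 | 0 | 1
  15 | 110111 | 1 | 0
  16 | 101110 | 1 | 1
  17 | 011101 | 0 | 1
  18 | 111011 | 1 | 0
  19 | 110110 | 1 | 0
  20 | 101100 | 1 | 1
  21 | 011001 | 0 | 1
  22 | 110011 | 1 | 0
  23 | 100110 | 1 | 1
  24 | 001101 | 0 | 0
  25 | 011010 | 0 | 1
  26 | 110101 | 1 | 0
  27 | 101010 | 1 | 1
  28 | 010101 | 0 | 1
  29 | 101011 | 1 | 1
  30 | 010111 | 0 | 1
  31 | 101111 | 1 | 1
  32 | 011111 | 0 | 1
  33 | 111111 | 1 | 0
  34 | 111110 | 1 | 0
  35 | 111100 | 1 | 0
  36 | 111000 | 1 | 0
  37 | 110000 | 1 | 0
  38 | 100000 | 1 | 1

010001110010010110111011001101010111111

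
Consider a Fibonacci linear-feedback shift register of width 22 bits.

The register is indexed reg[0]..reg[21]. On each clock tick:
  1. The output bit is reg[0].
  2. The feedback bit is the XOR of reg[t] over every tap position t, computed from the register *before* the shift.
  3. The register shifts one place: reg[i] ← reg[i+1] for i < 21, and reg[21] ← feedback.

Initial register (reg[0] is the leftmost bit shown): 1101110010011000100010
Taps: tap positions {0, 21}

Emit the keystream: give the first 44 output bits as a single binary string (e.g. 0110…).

11011100100110001000101001011100010000111100

k : reg_k → out_k, fb_k
0: 1101110010011000100010 → 1, fb=1
1: 1011100100110001000101 → 1, fb=0
2: 0111001001100010001010 → 0, fb=0
3: 1110010011000100010100 → 1, fb=1
4: 1100100110001000101001 → 1, fb=0
5: 1001001100010001010010 → 1, fb=1
6: 0010011000100010100101 → 0, fb=1
7: 0100110001000101001011 → 0, fb=1
8: 1001100010001010010111 → 1, fb=0
9: 0011000100010100101110 → 0, fb=0
10: 0110001000101001011100 → 0, fb=0
11: 1100010001010010111000 → 1, fb=1
12: 1000100010100101110001 → 1, fb=0
13: 0001000101001011100010 → 0, fb=0
14: 0010001010010111000100 → 0, fb=0
15: 0100010100101110001000 → 0, fb=0
16: 1000101001011100010000 → 1, fb=1
17: 0001010010111000100001 → 0, fb=1
18: 0010100101110001000011 → 0, fb=1
19: 0101001011100010000111 → 0, fb=1
20: 1010010111000100001111 → 1, fb=0
21: 0100101110001000011110 → 0, fb=0
22: 1001011100010000111100 → 1, fb=1
23: 0010111000100001111001 → 0, fb=1
24: 0101110001000011110011 → 0, fb=1
25: 1011100010000111100111 → 1, fb=0
26: 0111000100001111001110 → 0, fb=0
27: 1110001000011110011100 → 1, fb=1
28: 1100010000111100111001 → 1, fb=0
29: 1000100001111001110010 → 1, fb=1
30: 0001000011110011100101 → 0, fb=1
31: 0010000111100111001011 → 0, fb=1
32: 0100001111001110010111 → 0, fb=1
33: 1000011110011100101111 → 1, fb=0
34: 0000111100111001011110 → 0, fb=0
35: 0001111001110010111100 → 0, fb=0
36: 0011110011100101111000 → 0, fb=0
37: 0111100111001011110000 → 0, fb=0
38: 1111001110010111100000 → 1, fb=1
39: 1110011100101111000001 → 1, fb=0
40: 1100111001011110000010 → 1, fb=1
41: 1001110010111100000101 → 1, fb=0
42: 0011100101111000001010 → 0, fb=0
43: 0111001011110000010100 → 0, fb=0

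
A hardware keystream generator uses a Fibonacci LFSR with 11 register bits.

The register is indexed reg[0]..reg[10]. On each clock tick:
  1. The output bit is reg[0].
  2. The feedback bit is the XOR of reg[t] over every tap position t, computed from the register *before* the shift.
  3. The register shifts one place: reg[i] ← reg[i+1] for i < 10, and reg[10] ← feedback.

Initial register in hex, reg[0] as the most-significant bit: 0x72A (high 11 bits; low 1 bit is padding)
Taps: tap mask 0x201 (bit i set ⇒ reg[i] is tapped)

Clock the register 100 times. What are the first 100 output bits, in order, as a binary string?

step | reg (before) | out | fb
   0 | 01110010101 | 0 | 0
   1 | 11100101010 | 1 | 0
   2 | 11001010100 | 1 | 1
   3 | 10010101001 | 1 | 1
   4 | 00101010011 | 0 | 1
   5 | 01010100111 | 0 | 1
   6 | 10101001111 | 1 | 0
   7 | 01010011110 | 0 | 1
   8 | 10100111101 | 1 | 1
   9 | 01001111011 | 0 | 1
  10 | 10011110111 | 1 | 0
  11 | 00111101110 | 0 | 1
  12 | 01111011101 | 0 | 0
  13 | 11110111010 | 1 | 0
  14 | 11101110100 | 1 | 1
  15 | 11011101001 | 1 | 1
  16 | 10111010011 | 1 | 0
  17 | 01110100110 | 0 | 1
  18 | 11101001101 | 1 | 1
  19 | 11010011011 | 1 | 0
  20 | 10100110110 | 1 | 0
  21 | 01001101100 | 0 | 0
  22 | 10011011000 | 1 | 1
  23 | 00110110001 | 0 | 0
  24 | 01101100010 | 0 | 1
  25 | 11011000101 | 1 | 1
  26 | 10110001011 | 1 | 0
  27 | 01100010110 | 0 | 1
  28 | 11000101101 | 1 | 1
  29 | 10001011011 | 1 | 0
  30 | 00010110110 | 0 | 1
  31 | 00101101101 | 0 | 0
  32 | 01011011010 | 0 | 1
  33 | 10110110101 | 1 | 1
  34 | 01101101011 | 0 | 1
  35 | 11011010111 | 1 | 0
  36 | 10110101110 | 1 | 0
  37 | 01101011100 | 0 | 0
  38 | 11010111000 | 1 | 1
  39 | 10101110001 | 1 | 1
  40 | 01011100011 | 0 | 1
  41 | 10111000111 | 1 | 0
  42 | 01110001110 | 0 | 1
  43 | 11100011101 | 1 | 1
  44 | 11000111011 | 1 | 0
  45 | 10001110110 | 1 | 0
  46 | 00011101100 | 0 | 0
  47 | 00111011000 | 0 | 0
  48 | 01110110000 | 0 | 0
  49 | 11101100000 | 1 | 1
  50 | 11011000001 | 1 | 1
  51 | 10110000011 | 1 | 0
  52 | 01100000110 | 0 | 1
  53 | 11000001101 | 1 | 1
  54 | 10000011011 | 1 | 0
  55 | 00000110110 | 0 | 1
  56 | 00001101101 | 0 | 0
  57 | 00011011010 | 0 | 1
  58 | 00110110101 | 0 | 0
  59 | 01101101010 | 0 | 1
  60 | 11011010101 | 1 | 1
  61 | 10110101011 | 1 | 0
  62 | 01101010110 | 0 | 1
  63 | 11010101101 | 1 | 1
  64 | 10101011011 | 1 | 0
  65 | 01010110110 | 0 | 1
  66 | 10101101101 | 1 | 1
  67 | 01011011011 | 0 | 1
  68 | 10110110111 | 1 | 0
  69 | 01101101110 | 0 | 1
  70 | 11011011101 | 1 | 1
  71 | 10110111011 | 1 | 0
  72 | 01101110110 | 0 | 1
  73 | 11011101101 | 1 | 1
  74 | 10111011011 | 1 | 0
  75 | 01110110110 | 0 | 1
  76 | 11101101101 | 1 | 1
  77 | 11011011011 | 1 | 0
  78 | 10110110110 | 1 | 0
  79 | 01101101100 | 0 | 0
  80 | 11011011000 | 1 | 1
  81 | 10110110001 | 1 | 1
  82 | 01101100011 | 0 | 1
  83 | 11011000111 | 1 | 0
  84 | 10110001110 | 1 | 0
  85 | 01100011100 | 0 | 0
  86 | 11000111000 | 1 | 1
  87 | 10001110001 | 1 | 1
  88 | 00011100011 | 0 | 1
  89 | 00111000111 | 0 | 1
  90 | 01110001111 | 0 | 1
  91 | 11100011111 | 1 | 0
  92 | 11000111110 | 1 | 0
  93 | 10001111100 | 1 | 1
  94 | 00011111001 | 0 | 0
  95 | 00111110010 | 0 | 1
  96 | 01111100101 | 0 | 0
  97 | 11111001010 | 1 | 0
  98 | 11110010100 | 1 | 1
  99 | 11100101001 | 1 | 1

0111001010100111101110100110110001011011010111000111011000001101101010110110111011011011000111000111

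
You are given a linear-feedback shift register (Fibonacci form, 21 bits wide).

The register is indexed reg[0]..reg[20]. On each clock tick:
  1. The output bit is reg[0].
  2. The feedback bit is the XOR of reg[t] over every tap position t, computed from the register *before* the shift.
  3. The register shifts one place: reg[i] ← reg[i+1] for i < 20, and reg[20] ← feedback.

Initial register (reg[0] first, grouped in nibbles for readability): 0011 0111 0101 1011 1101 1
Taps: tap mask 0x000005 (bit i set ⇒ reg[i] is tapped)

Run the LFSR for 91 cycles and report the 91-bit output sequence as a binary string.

tick  register→output (feedback)
  0  001101110101101111011→0 (1)
  1  011011101011011110111→0 (1)
  2  110111010110111101111→1 (1)
  3  101110101101111011111→1 (0)
  4  011101011011110111110→0 (1)
  5  111010110111101111101→1 (0)
  6  110101101111011111010→1 (1)
  7  101011011110111110101→1 (0)
  8  010110111101111101010→0 (0)
  9  101101111011111010100→1 (0)
 10  011011110111110101000→0 (1)
 11  110111101111101010001→1 (1)
 12  101111011111010100011→1 (0)
 13  011110111110101000110→0 (1)
 14  111101111101010001101→1 (0)
 15  111011111010100011010→1 (0)
 16  110111110101000110100→1 (1)
 17  101111101010001101001→1 (0)
 18  011111010100011010010→0 (1)
 19  111110101000110100101→1 (0)
 20  111101010001101001010→1 (0)
 21  111010100011010010100→1 (0)
 22  110101000110100101000→1 (1)
 23  101010001101001010001→1 (0)
 24  010100011010010100010→0 (0)
 25  101000110100101000100→1 (0)
 26  010001101001010001000→0 (0)
 27  100011010010100010000→1 (1)
 28  000110100101000100001→0 (0)
 29  001101001010001000010→0 (1)
 30  011010010100010000101→0 (1)
 31  110100101000100001011→1 (1)
 32  101001010001000010111→1 (0)
 33  010010100010000101110→0 (0)
 34  100101000100001011100→1 (1)
 35  001010001000010111001→0 (1)
 36  010100010000101110011→0 (0)
 37  101000100001011100110→1 (0)
 38  010001000010111001100→0 (0)
 39  100010000101110011000→1 (1)
 40  000100001011100110001→0 (0)
 41  001000010111001100010→0 (1)
 42  010000101110011000101→0 (0)
 43  100001011100110001010→1 (1)
 44  000010111001100010101→0 (0)
 45  000101110011000101010→0 (0)
 46  001011100110001010100→0 (1)
 47  010111001100010101001→0 (0)
 48  101110011000101010010→1 (0)
 49  011100110001010100100→0 (1)
 50  111001100010101001001→1 (0)
 51  110011000101010010010→1 (1)
 52  100110001010100100101→1 (1)
 53  001100010101001001011→0 (1)
 54  011000101010010010111→0 (1)
 55  110001010100100101111→1 (1)
 56  100010101001001011111→1 (1)
 57  000101010010010111111→0 (0)
 58  001010100100101111110→0 (1)
 59  010101001001011111101→0 (0)
 60  101010010010111111010→1 (0)
 61  010100100101111110100→0 (0)
 62  101001001011111101000→1 (0)
 63  010010010111111010000→0 (0)
 64  100100101111110100000→1 (1)
 65  001001011111101000001→0 (1)
 66  010010111111010000011→0 (0)
 67  100101111110100000110→1 (1)
 68  001011111101000001101→0 (1)
 69  010111111010000011011→0 (0)
 70  101111110100000110110→1 (0)
 71  011111101000001101100→0 (1)
 72  111111010000011011001→1 (0)
 73  111110100000110110010→1 (0)
 74  111101000001101100100→1 (0)
 75  111010000011011001000→1 (0)
 76  110100000110110010000→1 (1)
 77  101000001101100100001→1 (0)
 78  010000011011001000010→0 (0)
 79  100000110110010000100→1 (1)
 80  000001101100100001001→0 (0)
 81  000011011001000010010→0 (0)
 82  000110110010000100100→0 (0)
 83  001101100100001001000→0 (1)
 84  011011001000010010001→0 (1)
 85  110110010000100100011→1 (1)
 86  101100100001001000111→1 (0)
 87  011001000010010001110→0 (1)
 88  110010000100100011101→1 (1)
 89  100100001001000111011→1 (1)
 90  001000010010001110111→0 (1)

0011011101011011110111110101000110100101000100001011100110001010100100101111110100000110110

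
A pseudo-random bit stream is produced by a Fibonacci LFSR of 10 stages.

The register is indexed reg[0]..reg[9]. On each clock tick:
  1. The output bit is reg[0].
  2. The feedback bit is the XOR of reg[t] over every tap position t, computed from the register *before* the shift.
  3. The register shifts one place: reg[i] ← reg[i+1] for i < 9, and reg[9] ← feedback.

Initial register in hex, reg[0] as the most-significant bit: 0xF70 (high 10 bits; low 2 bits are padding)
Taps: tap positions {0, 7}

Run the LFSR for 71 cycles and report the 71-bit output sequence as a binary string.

11110111000111100000011101101100010100010011001000001101001001111011111

k : reg_k → out_k, fb_k
0: 1111011100 → 1, fb=0
1: 1110111000 → 1, fb=1
2: 1101110001 → 1, fb=1
3: 1011100011 → 1, fb=1
4: 0111000111 → 0, fb=1
5: 1110001111 → 1, fb=0
6: 1100011110 → 1, fb=0
7: 1000111100 → 1, fb=0
8: 0001111000 → 0, fb=0
9: 0011110000 → 0, fb=0
10: 0111100000 → 0, fb=0
11: 1111000000 → 1, fb=1
12: 1110000001 → 1, fb=1
13: 1100000011 → 1, fb=1
14: 1000000111 → 1, fb=0
15: 0000001110 → 0, fb=1
16: 0000011101 → 0, fb=1
17: 0000111011 → 0, fb=0
18: 0001110110 → 0, fb=1
19: 0011101101 → 0, fb=1
20: 0111011011 → 0, fb=0
21: 1110110110 → 1, fb=0
22: 1101101100 → 1, fb=0
23: 1011011000 → 1, fb=1
24: 0110110001 → 0, fb=0
25: 1101100010 → 1, fb=1
26: 1011000101 → 1, fb=0
27: 0110001010 → 0, fb=0
28: 1100010100 → 1, fb=0
29: 1000101000 → 1, fb=1
30: 0001010001 → 0, fb=0
31: 0010100010 → 0, fb=0
32: 0101000100 → 0, fb=1
33: 1010001001 → 1, fb=1
34: 0100010011 → 0, fb=0
35: 1000100110 → 1, fb=0
36: 0001001100 → 0, fb=1
37: 0010011001 → 0, fb=0
38: 0100110010 → 0, fb=0
39: 1001100100 → 1, fb=0
40: 0011001000 → 0, fb=0
41: 0110010000 → 0, fb=0
42: 1100100000 → 1, fb=1
43: 1001000001 → 1, fb=1
44: 0010000011 → 0, fb=0
45: 0100000110 → 0, fb=1
46: 1000001101 → 1, fb=0
47: 0000011010 → 0, fb=0
48: 0000110100 → 0, fb=1
49: 0001101001 → 0, fb=0
50: 0011010010 → 0, fb=0
51: 0110100100 → 0, fb=1
52: 1101001001 → 1, fb=1
53: 1010010011 → 1, fb=1
54: 0100100111 → 0, fb=1
55: 1001001111 → 1, fb=0
56: 0010011110 → 0, fb=1
57: 0100111101 → 0, fb=1
58: 1001111011 → 1, fb=1
59: 0011110111 → 0, fb=1
60: 0111101111 → 0, fb=1
61: 1111011111 → 1, fb=0
62: 1110111110 → 1, fb=0
63: 1101111100 → 1, fb=0
64: 1011111000 → 1, fb=1
65: 0111110001 → 0, fb=0
66: 1111100010 → 1, fb=1
67: 1111000101 → 1, fb=0
68: 1110001010 → 1, fb=1
69: 1100010101 → 1, fb=0
70: 1000101010 → 1, fb=1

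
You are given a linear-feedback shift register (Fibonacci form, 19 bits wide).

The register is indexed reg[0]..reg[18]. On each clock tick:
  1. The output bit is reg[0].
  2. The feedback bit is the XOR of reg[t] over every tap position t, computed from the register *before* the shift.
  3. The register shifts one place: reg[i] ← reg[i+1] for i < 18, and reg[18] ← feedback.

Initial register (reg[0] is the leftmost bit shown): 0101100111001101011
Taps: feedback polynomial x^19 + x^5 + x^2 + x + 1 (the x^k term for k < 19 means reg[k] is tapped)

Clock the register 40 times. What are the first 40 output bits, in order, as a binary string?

step | reg (before) | out | fb
   0 | 0101100111001101011 | 0 | 1
   1 | 1011001110011010111 | 1 | 0
   2 | 0110011100110101110 | 0 | 1
   3 | 1100111001101011101 | 1 | 1
   4 | 1001110011010111011 | 1 | 0
   5 | 0011100110101110110 | 0 | 1
   6 | 0111001101011101101 | 0 | 0
   7 | 1110011010111011010 | 1 | 0
   8 | 1100110101110110100 | 1 | 1
   9 | 1001101011101101001 | 1 | 1
  10 | 0011010111011010011 | 0 | 0
  11 | 0110101110110100110 | 0 | 0
  12 | 1101011101101001100 | 1 | 1
  13 | 1010111011010011001 | 1 | 1
  14 | 0101110110100110011 | 0 | 0
  15 | 1011101101001100110 | 1 | 0
  16 | 0111011010011001100 | 0 | 1
  17 | 1110110100110011001 | 1 | 0
  18 | 1101101001100110010 | 1 | 0
  19 | 1011010011001100100 | 1 | 1
  20 | 0110100110011001001 | 0 | 0
  21 | 1101001100110010010 | 1 | 0
  22 | 1010011001100100100 | 1 | 1
  23 | 0100110011001001001 | 0 | 0
  24 | 1001100110010010010 | 1 | 1
  25 | 0011001100100100101 | 0 | 1
  26 | 0110011001001001011 | 0 | 1
  27 | 1100110010010010111 | 1 | 1
  28 | 1001100100100101111 | 1 | 1
  29 | 0011001001001011111 | 0 | 1
  30 | 0110010010010111111 | 0 | 1
  31 | 1100100100101111111 | 1 | 0
  32 | 1001001001011111110 | 1 | 1
  33 | 0010010010111111101 | 0 | 0
  34 | 0100100101111111010 | 0 | 1
  35 | 1001001011111110101 | 1 | 1
  36 | 0010010111111101011 | 0 | 0
  37 | 0100101111111010110 | 0 | 1
  38 | 1001011111110101101 | 1 | 0
  39 | 0010111111101011010 | 0 | 0

0101100111001101011101101001100110010010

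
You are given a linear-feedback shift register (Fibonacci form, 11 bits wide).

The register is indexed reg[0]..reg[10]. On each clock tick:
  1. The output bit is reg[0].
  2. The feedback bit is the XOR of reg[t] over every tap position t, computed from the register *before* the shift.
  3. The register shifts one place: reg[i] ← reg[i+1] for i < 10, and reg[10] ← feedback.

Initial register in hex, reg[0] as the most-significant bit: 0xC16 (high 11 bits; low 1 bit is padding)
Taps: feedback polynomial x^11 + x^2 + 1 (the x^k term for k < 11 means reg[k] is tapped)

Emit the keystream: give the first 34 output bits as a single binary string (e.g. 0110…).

tick  register→output (feedback)
  0  11000001011→1 (1)
  1  10000010111→1 (1)
  2  00000101111→0 (0)
  3  00001011110→0 (0)
  4  00010111100→0 (0)
  5  00101111000→0 (1)
  6  01011110001→0 (0)
  7  10111100010→1 (0)
  8  01111000100→0 (1)
  9  11110001001→1 (0)
 10  11100010010→1 (0)
 11  11000100100→1 (1)
 12  10001001001→1 (1)
 13  00010010011→0 (0)
 14  00100100110→0 (1)
 15  01001001101→0 (0)
 16  10010011010→1 (1)
 17  00100110101→0 (1)
 18  01001101011→0 (0)
 19  10011010110→1 (1)
 20  00110101101→0 (1)
 21  01101011011→0 (1)
 22  11010110111→1 (1)
 23  10101101111→1 (0)
 24  01011011110→0 (0)
 25  10110111100→1 (0)
 26  01101111000→0 (1)
 27  11011110001→1 (1)
 28  10111100011→1 (0)
 29  01111000110→0 (1)
 30  11110001101→1 (0)
 31  11100011010→1 (0)
 32  11000110100→1 (1)
 33  10001101001→1 (1)

1100000101111000100100110101101111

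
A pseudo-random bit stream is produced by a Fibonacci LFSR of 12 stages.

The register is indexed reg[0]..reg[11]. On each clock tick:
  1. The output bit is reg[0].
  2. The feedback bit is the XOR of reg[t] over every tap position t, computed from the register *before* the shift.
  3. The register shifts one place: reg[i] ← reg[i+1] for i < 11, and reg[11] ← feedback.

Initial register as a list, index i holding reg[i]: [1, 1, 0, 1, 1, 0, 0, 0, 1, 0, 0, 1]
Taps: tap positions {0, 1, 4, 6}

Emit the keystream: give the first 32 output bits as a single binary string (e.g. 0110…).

tick  register→output (feedback)
  0  110110001001→1 (1)
  1  101100010011→1 (1)
  2  011000100111→0 (0)
  3  110001001110→1 (0)
  4  100010011100→1 (0)
  5  000100111000→0 (1)
  6  001001110001→0 (1)
  7  010011100011→0 (1)
  8  100111000111→1 (0)
  9  001110001110→0 (1)
 10  011100011101→0 (1)
 11  111000111011→1 (1)
 12  110001110111→1 (1)
 13  100011101111→1 (1)
 14  000111011111→0 (1)
 15  001110111111→0 (0)
 16  011101111110→0 (0)
 17  111011111100→1 (0)
 18  110111111000→1 (0)
 19  101111110000→1 (1)
 20  011111100001→0 (1)
 21  111111000011→1 (1)
 22  111110000111→1 (1)
 23  111100001111→1 (0)
 24  111000011110→1 (0)
 25  110000111100→1 (1)
 26  100001111001→1 (0)
 27  000011110010→0 (0)
 28  000111100100→0 (0)
 29  001111001000→0 (1)
 30  011110010001→0 (0)
 31  111100100010→1 (1)

11011000100111000111011111100001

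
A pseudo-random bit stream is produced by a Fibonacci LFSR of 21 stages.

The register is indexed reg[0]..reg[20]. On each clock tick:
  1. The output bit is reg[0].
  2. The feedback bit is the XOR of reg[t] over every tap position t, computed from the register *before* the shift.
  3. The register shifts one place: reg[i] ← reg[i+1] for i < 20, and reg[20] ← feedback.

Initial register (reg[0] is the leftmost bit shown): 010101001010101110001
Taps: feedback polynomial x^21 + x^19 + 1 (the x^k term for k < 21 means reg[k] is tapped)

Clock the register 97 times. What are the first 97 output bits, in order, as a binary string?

tick  register→output (feedback)
  0  010101001010101110001→0 (0)
  1  101010010101011100010→1 (0)
  2  010100101010111000100→0 (0)
  3  101001010101110001000→1 (1)
  4  010010101011100010001→0 (0)
  5  100101010111000100010→1 (0)
  6  001010101110001000100→0 (0)
  7  010101011100010001000→0 (0)
  8  101010111000100010000→1 (1)
  9  010101110001000100001→0 (0)
 10  101011100010001000010→1 (0)
 11  010111000100010000100→0 (0)
 12  101110001000100001000→1 (1)
 13  011100010001000010001→0 (0)
 14  111000100010000100010→1 (0)
 15  110001000100001000100→1 (1)
 16  100010001000010001001→1 (1)
 17  000100010000100010011→0 (1)
 18  001000100001000100111→0 (1)
 19  010001000010001001111→0 (1)
 20  100010000100010011111→1 (0)
 21  000100001000100111110→0 (1)
 22  001000010001001111101→0 (0)
 23  010000100010011111010→0 (1)
 24  100001000100111110101→1 (1)
 25  000010001001111101011→0 (1)
 26  000100010011111010111→0 (1)
 27  001000100111110101111→0 (1)
 28  010001001111101011111→0 (1)
 29  100010011111010111111→1 (0)
 30  000100111110101111110→0 (1)
 31  001001111101011111101→0 (0)
 32  010011111010111111010→0 (1)
 33  100111110101111110101→1 (1)
 34  001111101011111101011→0 (1)
 35  011111010111111010111→0 (1)
 36  111110101111110101111→1 (0)
 37  111101011111101011110→1 (0)
 38  111010111111010111100→1 (1)
 39  110101111110101111001→1 (1)
 40  101011111101011110011→1 (0)
 41  010111111010111100110→0 (1)
 42  101111110101111001101→1 (1)
 43  011111101011110011011→0 (1)
 44  111111010111100110111→1 (0)
 45  111110101111001101110→1 (0)
 46  111101011110011011100→1 (1)
 47  111010111100110111001→1 (1)
 48  110101111001101110011→1 (0)
 49  101011110011011100110→1 (0)
 50  010111100110111001100→0 (0)
 51  101111001101110011000→1 (1)
 52  011110011011100110001→0 (0)
 53  111100110111001100010→1 (0)
 54  111001101110011000100→1 (1)
 55  110011011100110001001→1 (1)
 56  100110111001100010011→1 (0)
 57  001101110011000100110→0 (1)
 58  011011100110001001101→0 (0)
 59  110111001100010011010→1 (0)
 60  101110011000100110100→1 (1)
 61  011100110001001101001→0 (0)
 62  111001100010011010010→1 (0)
 63  110011000100110100100→1 (1)
 64  100110001001101001001→1 (1)
 65  001100010011010010011→0 (1)
 66  011000100110100100111→0 (1)
 67  110001001101001001111→1 (0)
 68  100010011010010011110→1 (0)
 69  000100110100100111100→0 (0)
 70  001001101001001111000→0 (0)
 71  010011010010011110000→0 (0)
 72  100110100100111100000→1 (1)
 73  001101001001111000001→0 (0)
 74  011010010011110000010→0 (1)
 75  110100100111100000101→1 (1)
 76  101001001111000001011→1 (0)
 77  010010011110000010110→0 (1)
 78  100100111100000101101→1 (1)
 79  001001111000001011011→0 (1)
 80  010011110000010110111→0 (1)
 81  100111100000101101111→1 (0)
 82  001111000001011011110→0 (1)
 83  011110000010110111101→0 (0)
 84  111100000101101111010→1 (0)
 85  111000001011011110100→1 (1)
 86  110000010110111101001→1 (1)
 87  100000101101111010011→1 (0)
 88  000001011011110100110→0 (1)
 89  000010110111101001101→0 (0)
 90  000101101111010011010→0 (1)
 91  001011011110100110101→0 (0)
 92  010110111101001101010→0 (1)
 93  101101111010011010101→1 (1)
 94  011011110100110101011→0 (1)
 95  110111101001101010111→1 (0)
 96  101111010011010101110→1 (0)

0101010010101011100010001000010001001111101011111101011110011011100110001001101001001111000001011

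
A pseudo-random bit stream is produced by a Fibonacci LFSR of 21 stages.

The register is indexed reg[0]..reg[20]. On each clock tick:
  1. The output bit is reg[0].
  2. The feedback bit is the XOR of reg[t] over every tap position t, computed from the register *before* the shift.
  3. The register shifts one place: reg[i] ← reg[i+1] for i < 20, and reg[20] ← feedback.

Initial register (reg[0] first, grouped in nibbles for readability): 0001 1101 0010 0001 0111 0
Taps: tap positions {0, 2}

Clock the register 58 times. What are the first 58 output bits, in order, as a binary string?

k : reg_k → out_k, fb_k
0: 000111010010000101110 → 0, fb=0
1: 001110100100001011100 → 0, fb=1
2: 011101001000010111001 → 0, fb=1
3: 111010010000101110011 → 1, fb=0
4: 110100100001011100110 → 1, fb=1
5: 101001000010111001101 → 1, fb=0
6: 010010000101110011010 → 0, fb=0
7: 100100001011100110100 → 1, fb=1
8: 001000010111001101001 → 0, fb=1
9: 010000101110011010011 → 0, fb=0
10: 100001011100110100110 → 1, fb=1
11: 000010111001101001101 → 0, fb=0
12: 000101110011010011010 → 0, fb=0
13: 001011100110100110100 → 0, fb=1
14: 010111001101001101001 → 0, fb=0
15: 101110011010011010010 → 1, fb=0
16: 011100110100110100100 → 0, fb=1
17: 111001101001101001001 → 1, fb=0
18: 110011010011010010010 → 1, fb=1
19: 100110100110100100101 → 1, fb=1
20: 001101001101001001011 → 0, fb=1
21: 011010011010010010111 → 0, fb=1
22: 110100110100100101111 → 1, fb=1
23: 101001101001001011111 → 1, fb=0
24: 010011010010010111110 → 0, fb=0
25: 100110100100101111100 → 1, fb=1
26: 001101001001011111001 → 0, fb=1
27: 011010010010111110011 → 0, fb=1
28: 110100100101111100111 → 1, fb=1
29: 101001001011111001111 → 1, fb=0
30: 010010010111110011110 → 0, fb=0
31: 100100101111100111100 → 1, fb=1
32: 001001011111001111001 → 0, fb=1
33: 010010111110011110011 → 0, fb=0
34: 100101111100111100110 → 1, fb=1
35: 001011111001111001101 → 0, fb=1
36: 010111110011110011011 → 0, fb=0
37: 101111100111100110110 → 1, fb=0
38: 011111001111001101100 → 0, fb=1
39: 111110011110011011001 → 1, fb=0
40: 111100111100110110010 → 1, fb=0
41: 111001111001101100100 → 1, fb=0
42: 110011110011011001000 → 1, fb=1
43: 100111100110110010001 → 1, fb=1
44: 001111001101100100011 → 0, fb=1
45: 011110011011001000111 → 0, fb=1
46: 111100110110010001111 → 1, fb=0
47: 111001101100100011110 → 1, fb=0
48: 110011011001000111100 → 1, fb=1
49: 100110110010001111001 → 1, fb=1
50: 001101100100011110011 → 0, fb=1
51: 011011001000111100111 → 0, fb=1
52: 110110010001111001111 → 1, fb=1
53: 101100100011110011111 → 1, fb=0
54: 011001000111100111110 → 0, fb=1
55: 110010001111001111101 → 1, fb=1
56: 100100011110011111011 → 1, fb=1
57: 001000111100111110111 → 0, fb=1

0001110100100001011100110100110100100101111100111100110110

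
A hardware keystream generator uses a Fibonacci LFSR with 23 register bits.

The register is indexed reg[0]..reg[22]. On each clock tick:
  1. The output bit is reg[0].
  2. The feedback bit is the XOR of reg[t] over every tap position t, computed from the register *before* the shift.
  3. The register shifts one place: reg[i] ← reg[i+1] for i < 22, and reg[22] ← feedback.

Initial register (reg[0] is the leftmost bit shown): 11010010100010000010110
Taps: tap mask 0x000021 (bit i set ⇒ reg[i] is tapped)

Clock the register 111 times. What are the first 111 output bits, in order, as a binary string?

step | reg (before) | out | fb
   0 | 11010010100010000010110 | 1 | 1
   1 | 10100101000100000101101 | 1 | 0
   2 | 01001010001000001011010 | 0 | 0
   3 | 10010100010000010110100 | 1 | 0
   4 | 00101000100000101101000 | 0 | 0
   5 | 01010001000001011010000 | 0 | 0
   6 | 10100010000010110100000 | 1 | 1
   7 | 01000100000101101000001 | 0 | 1
   8 | 10001000001011010000011 | 1 | 1
   9 | 00010000010110100000111 | 0 | 0
  10 | 00100000101101000001110 | 0 | 0
  11 | 01000001011010000011100 | 0 | 0
  12 | 10000010110100000111000 | 1 | 1
  13 | 00000101101000001110001 | 0 | 1
  14 | 00001011010000011100011 | 0 | 0
  15 | 00010110100000111000110 | 0 | 1
  16 | 00101101000001110001101 | 0 | 1
  17 | 01011010000011100011011 | 0 | 0
  18 | 10110100000111000110110 | 1 | 0
  19 | 01101000001110001101100 | 0 | 0
  20 | 11010000011100011011000 | 1 | 1
  21 | 10100000111000110110001 | 1 | 1
  22 | 01000001110001101100011 | 0 | 0
  23 | 10000011100011011000110 | 1 | 1
  24 | 00000111000110110001101 | 0 | 1
  25 | 00001110001101100011011 | 0 | 1
  26 | 00011100011011000110111 | 0 | 1
  27 | 00111000110110001101111 | 0 | 0
  28 | 01110001101100011011110 | 0 | 0
  29 | 11100011011000110111100 | 1 | 1
  30 | 11000110110001101111001 | 1 | 0
  31 | 10001101100011011110010 | 1 | 0
  32 | 00011011000110111100100 | 0 | 0
  33 | 00110110001101111001000 | 0 | 1
  34 | 01101100011011110010001 | 0 | 1
  35 | 11011000110111100100011 | 1 | 1
  36 | 10110001101111001000111 | 1 | 1
  37 | 01100011011110010001111 | 0 | 0
  38 | 11000110111100100011110 | 1 | 0
  39 | 10001101111001000111100 | 1 | 0
  40 | 00011011110010001111000 | 0 | 0
  41 | 00110111100100011110000 | 0 | 1
  42 | 01101111001000111100001 | 0 | 1
  43 | 11011110010001111000011 | 1 | 0
  44 | 10111100100011110000110 | 1 | 0
  45 | 01111001000111100001100 | 0 | 0
  46 | 11110010001111000011000 | 1 | 1
  47 | 11100100011110000110001 | 1 | 0
  48 | 11001000111100001100010 | 1 | 1
  49 | 10010001111000011000101 | 1 | 1
  50 | 00100011110000110001011 | 0 | 0
  51 | 01000111100001100010110 | 0 | 1
  52 | 10001111000011000101101 | 1 | 0
  53 | 00011110000110001011010 | 0 | 1
  54 | 00111100001100010110101 | 0 | 1
  55 | 01111000011000101101011 | 0 | 0
  56 | 11110000110001011010110 | 1 | 1
  57 | 11100001100010110101101 | 1 | 1
  58 | 11000011000101101011011 | 1 | 1
  59 | 10000110001011010110111 | 1 | 0
  60 | 00001100010110101101110 | 0 | 1
  61 | 00011000101101011011101 | 0 | 0
  62 | 00110001011010110111010 | 0 | 0
  63 | 01100010110101101110100 | 0 | 0
  64 | 11000101101011011101000 | 1 | 0
  65 | 10001011010110111010000 | 1 | 1
  66 | 00010110101101110100001 | 0 | 1
  67 | 00101101011011101000011 | 0 | 1
  68 | 01011010110111010000111 | 0 | 0
  69 | 10110101101110100001110 | 1 | 0
  70 | 01101011011101000011100 | 0 | 0
  71 | 11010110111010000111000 | 1 | 0
  72 | 10101101110100001110000 | 1 | 0
  73 | 01011011101000011100000 | 0 | 0
  74 | 10110111010000111000000 | 1 | 0
  75 | 01101110100001110000000 | 0 | 1
  76 | 11011101000011100000001 | 1 | 0
  77 | 10111010000111000000010 | 1 | 1
  78 | 01110100001110000000101 | 0 | 1
  79 | 11101000011100000001011 | 1 | 1
  80 | 11010000111000000010111 | 1 | 1
  81 | 10100001110000000101111 | 1 | 1
  82 | 01000011100000001011111 | 0 | 0
  83 | 10000111000000010111110 | 1 | 0
  84 | 00001110000000101111100 | 0 | 1
  85 | 00011100000001011111001 | 0 | 1
  86 | 00111000000010111110011 | 0 | 0
  87 | 01110000000101111100110 | 0 | 0
  88 | 11100000001011111001100 | 1 | 1
  89 | 11000000010111110011001 | 1 | 1
  90 | 10000000101111100110011 | 1 | 1
  91 | 00000001011111001100111 | 0 | 0
  92 | 00000010111110011001110 | 0 | 0
  93 | 00000101111100110011100 | 0 | 1
  94 | 00001011111001100111001 | 0 | 0
  95 | 00010111110011001110010 | 0 | 1
  96 | 00101111100110011100101 | 0 | 1
  97 | 01011111001100111001011 | 0 | 1
  98 | 10111110011001110010111 | 1 | 0
  99 | 01111100110011100101110 | 0 | 1
 100 | 11111001100111001011101 | 1 | 1
 101 | 11110011001110010111011 | 1 | 1
 102 | 11100110011100101110111 | 1 | 0
 103 | 11001100111001011101110 | 1 | 0
 104 | 10011001110010111011100 | 1 | 1
 105 | 00110011100101110111001 | 0 | 0
 106 | 01100111001011101110010 | 0 | 1
 107 | 11001110010111011100101 | 1 | 0
 108 | 10011100101110111001010 | 1 | 0
 109 | 00111001011101110010100 | 0 | 0
 110 | 01110010111011100101000 | 0 | 0

110100101000100000101101000001110001101100011011110010001111000011000101101011011101000011100000001011111001100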